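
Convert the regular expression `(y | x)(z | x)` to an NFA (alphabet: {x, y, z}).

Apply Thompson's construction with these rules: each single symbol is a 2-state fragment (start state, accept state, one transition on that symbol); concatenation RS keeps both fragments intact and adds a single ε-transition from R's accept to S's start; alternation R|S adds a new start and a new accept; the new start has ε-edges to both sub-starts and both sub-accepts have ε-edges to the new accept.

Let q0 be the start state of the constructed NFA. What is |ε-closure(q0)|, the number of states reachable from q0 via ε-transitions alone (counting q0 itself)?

3

Let C(F) = |ε-closure(F.start)| within fragment F, and note whether F accepts ε. Symbol fragments have C = 1 and do not accept ε. Then:
  y | x → C = 1 + 1 + 1 = 3 (the new accept is not ε-reachable since no branch accepts ε)
  z | x → C = 1 + 1 + 1 = 3 (the new accept is not ε-reachable since no branch accepts ε)
  (y | x)(z | x) → C equals the left operand's closure size = 3 (its accept is not ε-reachable, so the closure stops there)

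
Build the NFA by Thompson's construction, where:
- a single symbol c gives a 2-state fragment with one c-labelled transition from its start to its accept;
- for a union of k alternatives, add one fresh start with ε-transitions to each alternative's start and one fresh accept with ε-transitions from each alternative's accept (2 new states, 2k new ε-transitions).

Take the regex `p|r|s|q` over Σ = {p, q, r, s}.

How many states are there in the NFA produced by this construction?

By structural recursion:
Each of the 4 symbol leaves contributes a 2-state fragment.
  p|r|s|q = 10 states

10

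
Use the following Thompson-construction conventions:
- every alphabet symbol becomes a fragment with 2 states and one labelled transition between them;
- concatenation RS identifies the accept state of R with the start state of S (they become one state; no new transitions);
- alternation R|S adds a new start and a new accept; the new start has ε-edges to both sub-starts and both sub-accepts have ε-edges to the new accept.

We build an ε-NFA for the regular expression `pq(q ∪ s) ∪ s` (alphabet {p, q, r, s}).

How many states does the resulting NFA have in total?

12

Bottom-up over the parse tree:
Each of the 5 symbol leaves contributes a 2-state fragment.
  q ∪ s : 6 states
  pq(q ∪ s) : 8 states
  pq(q ∪ s) ∪ s : 12 states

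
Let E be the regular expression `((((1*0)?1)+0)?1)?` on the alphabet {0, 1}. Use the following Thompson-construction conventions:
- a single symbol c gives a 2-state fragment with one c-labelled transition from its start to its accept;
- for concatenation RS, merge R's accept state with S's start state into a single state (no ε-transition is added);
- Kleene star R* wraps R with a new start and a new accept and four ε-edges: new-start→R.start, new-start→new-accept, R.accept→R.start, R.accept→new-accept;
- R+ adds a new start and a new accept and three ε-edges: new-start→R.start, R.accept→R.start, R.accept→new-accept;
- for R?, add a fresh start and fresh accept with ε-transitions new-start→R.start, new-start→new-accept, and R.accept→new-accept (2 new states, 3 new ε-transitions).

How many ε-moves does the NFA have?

16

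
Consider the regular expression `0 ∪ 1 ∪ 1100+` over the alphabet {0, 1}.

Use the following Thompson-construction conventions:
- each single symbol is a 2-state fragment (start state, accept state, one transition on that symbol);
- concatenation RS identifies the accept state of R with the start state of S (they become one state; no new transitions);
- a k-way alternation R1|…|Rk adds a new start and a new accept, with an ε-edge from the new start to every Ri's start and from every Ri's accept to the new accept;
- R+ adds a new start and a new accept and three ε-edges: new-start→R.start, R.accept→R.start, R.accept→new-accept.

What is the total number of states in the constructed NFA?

Bottom-up over the parse tree:
Each of the 6 symbol leaves contributes a 2-state fragment.
  0+ : 4 states
  1100+ : 7 states
  0 ∪ 1 ∪ 1100+ : 13 states

13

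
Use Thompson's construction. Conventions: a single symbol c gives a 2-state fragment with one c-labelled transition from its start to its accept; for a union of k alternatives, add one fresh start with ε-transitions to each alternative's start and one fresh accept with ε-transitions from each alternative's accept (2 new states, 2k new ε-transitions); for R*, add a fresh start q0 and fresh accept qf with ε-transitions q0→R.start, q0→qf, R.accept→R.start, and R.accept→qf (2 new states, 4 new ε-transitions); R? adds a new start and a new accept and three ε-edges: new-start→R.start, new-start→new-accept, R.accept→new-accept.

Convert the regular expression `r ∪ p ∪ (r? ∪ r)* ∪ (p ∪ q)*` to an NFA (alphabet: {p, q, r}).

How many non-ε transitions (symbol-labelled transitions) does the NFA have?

6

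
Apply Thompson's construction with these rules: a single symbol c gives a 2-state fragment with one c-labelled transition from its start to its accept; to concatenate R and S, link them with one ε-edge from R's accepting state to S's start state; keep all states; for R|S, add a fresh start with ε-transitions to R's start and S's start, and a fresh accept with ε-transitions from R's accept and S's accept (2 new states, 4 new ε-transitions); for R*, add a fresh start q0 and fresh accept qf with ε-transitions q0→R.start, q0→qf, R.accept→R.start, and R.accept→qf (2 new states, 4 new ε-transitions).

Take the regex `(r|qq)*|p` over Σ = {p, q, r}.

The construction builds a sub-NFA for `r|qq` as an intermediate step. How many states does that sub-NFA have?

8

Fragment for `r|qq`:
Each of the 3 symbol leaves contributes a 2-state fragment.
  qq = 4 states
  r|qq = 8 states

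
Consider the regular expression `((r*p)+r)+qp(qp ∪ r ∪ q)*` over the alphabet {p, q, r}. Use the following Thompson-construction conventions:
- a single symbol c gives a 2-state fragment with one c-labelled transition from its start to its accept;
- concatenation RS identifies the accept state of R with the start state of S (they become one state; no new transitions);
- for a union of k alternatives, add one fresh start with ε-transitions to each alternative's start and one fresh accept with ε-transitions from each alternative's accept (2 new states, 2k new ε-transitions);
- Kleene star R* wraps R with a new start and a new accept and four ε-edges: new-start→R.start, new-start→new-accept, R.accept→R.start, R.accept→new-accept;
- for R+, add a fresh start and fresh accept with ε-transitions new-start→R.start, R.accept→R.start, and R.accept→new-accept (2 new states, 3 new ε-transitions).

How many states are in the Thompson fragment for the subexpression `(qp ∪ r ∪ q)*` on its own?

Fragment for `(qp ∪ r ∪ q)*`:
Each of the 4 symbol leaves contributes a 2-state fragment.
  qp — 3 states
  qp ∪ r ∪ q — 9 states
  (qp ∪ r ∪ q)* — 11 states

11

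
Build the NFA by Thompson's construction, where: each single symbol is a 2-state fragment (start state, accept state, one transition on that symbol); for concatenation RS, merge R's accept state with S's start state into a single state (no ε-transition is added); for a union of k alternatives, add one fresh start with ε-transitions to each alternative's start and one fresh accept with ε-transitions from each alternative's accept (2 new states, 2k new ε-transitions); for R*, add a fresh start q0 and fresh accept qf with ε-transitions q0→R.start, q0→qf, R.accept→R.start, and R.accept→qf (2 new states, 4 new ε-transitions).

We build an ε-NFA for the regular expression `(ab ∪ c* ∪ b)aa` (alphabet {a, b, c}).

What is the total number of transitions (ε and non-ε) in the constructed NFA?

Per subexpression:
Each of the 6 symbol leaves contributes 1 transition (1 symbol, 0 ε).
  ab : 2 transitions (2 symbol, 0 ε)
  c* : 5 transitions (1 symbol, 4 ε)
  ab ∪ c* ∪ b : 14 transitions (4 symbol, 10 ε)
  (ab ∪ c* ∪ b)aa : 16 transitions (6 symbol, 10 ε)

16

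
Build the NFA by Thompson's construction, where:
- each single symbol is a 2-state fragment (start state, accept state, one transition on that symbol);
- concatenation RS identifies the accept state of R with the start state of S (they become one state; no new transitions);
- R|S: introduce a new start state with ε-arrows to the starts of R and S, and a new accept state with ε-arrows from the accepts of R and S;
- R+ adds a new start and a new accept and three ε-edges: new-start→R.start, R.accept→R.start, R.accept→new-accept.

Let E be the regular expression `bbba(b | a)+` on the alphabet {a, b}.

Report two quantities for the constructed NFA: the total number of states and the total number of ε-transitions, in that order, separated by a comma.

12, 7

Bottom-up over the parse tree:
Each of the 6 symbol leaves contributes 2 states and 0 ε-transitions.
  b | a — 6 states, 4 ε-transitions
  (b | a)+ — 8 states, 7 ε-transitions
  bbba(b | a)+ — 12 states, 7 ε-transitions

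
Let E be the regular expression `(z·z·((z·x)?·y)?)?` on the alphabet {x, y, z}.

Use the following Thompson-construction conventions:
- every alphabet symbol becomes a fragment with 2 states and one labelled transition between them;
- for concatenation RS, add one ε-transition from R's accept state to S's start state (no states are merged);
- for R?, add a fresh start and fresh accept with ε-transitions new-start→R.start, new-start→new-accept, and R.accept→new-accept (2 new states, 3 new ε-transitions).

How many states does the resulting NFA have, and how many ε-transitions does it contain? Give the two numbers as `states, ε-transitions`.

16, 13

Per subexpression:
Each of the 5 symbol leaves contributes 2 states and 0 ε-transitions.
  z·x = 4 states, 1 ε-transition
  (z·x)? = 6 states, 4 ε-transitions
  (z·x)?·y = 8 states, 5 ε-transitions
  ((z·x)?·y)? = 10 states, 8 ε-transitions
  z·z·((z·x)?·y)? = 14 states, 10 ε-transitions
  (z·z·((z·x)?·y)?)? = 16 states, 13 ε-transitions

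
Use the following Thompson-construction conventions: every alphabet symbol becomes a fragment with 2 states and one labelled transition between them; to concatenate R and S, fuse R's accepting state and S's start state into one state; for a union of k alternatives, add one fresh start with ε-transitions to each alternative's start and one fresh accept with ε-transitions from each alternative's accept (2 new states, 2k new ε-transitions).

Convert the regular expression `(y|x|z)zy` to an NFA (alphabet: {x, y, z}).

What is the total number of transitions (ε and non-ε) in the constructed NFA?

By structural recursion:
Each of the 5 symbol leaves contributes 1 transition (1 symbol, 0 ε).
  y|x|z : 9 transitions (3 symbol, 6 ε)
  (y|x|z)zy : 11 transitions (5 symbol, 6 ε)

11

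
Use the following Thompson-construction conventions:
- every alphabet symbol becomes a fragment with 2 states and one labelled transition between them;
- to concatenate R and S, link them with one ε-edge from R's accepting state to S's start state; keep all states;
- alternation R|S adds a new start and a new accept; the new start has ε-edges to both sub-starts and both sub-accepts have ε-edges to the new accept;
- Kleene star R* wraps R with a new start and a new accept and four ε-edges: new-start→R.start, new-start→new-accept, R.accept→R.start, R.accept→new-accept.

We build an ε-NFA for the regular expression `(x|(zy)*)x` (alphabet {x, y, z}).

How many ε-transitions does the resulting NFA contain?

Recursing over subexpressions:
Each of the 4 symbol leaves contributes 0 ε-transitions.
  zy = 1 ε-transition
  (zy)* = 5 ε-transitions
  x|(zy)* = 9 ε-transitions
  (x|(zy)*)x = 10 ε-transitions

10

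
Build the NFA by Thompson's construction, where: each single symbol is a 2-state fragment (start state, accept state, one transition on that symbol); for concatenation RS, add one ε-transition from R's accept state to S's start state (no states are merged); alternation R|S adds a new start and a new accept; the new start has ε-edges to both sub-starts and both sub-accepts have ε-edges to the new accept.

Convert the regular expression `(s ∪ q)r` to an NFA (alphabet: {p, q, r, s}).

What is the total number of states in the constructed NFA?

Bottom-up over the parse tree:
Each of the 3 symbol leaves contributes a 2-state fragment.
  s ∪ q → 6 states
  (s ∪ q)r → 8 states

8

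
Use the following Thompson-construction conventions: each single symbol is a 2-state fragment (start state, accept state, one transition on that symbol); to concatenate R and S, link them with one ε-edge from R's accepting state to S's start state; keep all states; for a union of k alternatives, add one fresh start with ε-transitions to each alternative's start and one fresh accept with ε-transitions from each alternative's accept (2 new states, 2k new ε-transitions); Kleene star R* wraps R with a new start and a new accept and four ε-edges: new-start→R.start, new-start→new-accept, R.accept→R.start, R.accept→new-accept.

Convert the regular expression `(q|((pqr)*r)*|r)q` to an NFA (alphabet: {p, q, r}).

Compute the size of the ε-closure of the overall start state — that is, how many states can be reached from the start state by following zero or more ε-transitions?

11

Compute the ε-closure size of each fragment's start state recursively; a symbol fragment's start has no outgoing ε-edge, so its closure is just itself (size 1).
  pqr : |ε-closure| equals the left operand's closure size = 1 (its accept is not ε-reachable, so the closure stops there)
  (pqr)* : new start has ε-edges to the inner start and to the new accept, so |ε-closure| = 2 + 1 = 3
  (pqr)*r : |ε-closure| = 3 + 1 = 4 (closure spills across the concat boundary because the left factor accepts ε)
  ((pqr)*r)* : new start has ε-edges to the inner start and to the new accept, so |ε-closure| = 2 + 4 = 6
  q|((pqr)*r)*|r : new start ε-reaches every alternative's start; at least one alternative accepts ε, so the union's new accept is reached too: |ε-closure| = 1 + 1 + 6 + 1 + 1 = 10
  (q|((pqr)*r)*|r)q : the left operand accepts ε, so the closure extends into the next operand (via the concat ε-link); |ε-closure| = 10 + 1 = 11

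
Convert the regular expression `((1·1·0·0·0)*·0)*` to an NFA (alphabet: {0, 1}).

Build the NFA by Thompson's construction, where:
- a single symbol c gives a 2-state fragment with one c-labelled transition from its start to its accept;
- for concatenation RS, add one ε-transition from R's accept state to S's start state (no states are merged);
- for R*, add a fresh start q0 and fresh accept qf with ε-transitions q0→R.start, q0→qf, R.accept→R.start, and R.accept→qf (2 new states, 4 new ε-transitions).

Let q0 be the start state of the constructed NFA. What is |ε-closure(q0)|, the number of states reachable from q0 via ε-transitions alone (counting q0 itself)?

Compute the ε-closure size of each fragment's start state recursively; a symbol fragment's start has no outgoing ε-edge, so its closure is just itself (size 1).
  1·1·0·0·0 — C equals the left operand's closure size = 1 (its accept is not ε-reachable, so the closure stops there)
  (1·1·0·0·0)* — the star's fresh start ε-reaches both the body's start and the fresh accept: C = 2 + 1 = 3
  (1·1·0·0·0)*·0 — the left operand accepts ε, so the closure extends into the next operand (via the concat ε-link); C = 3 + 1 = 4
  ((1·1·0·0·0)*·0)* — C = 1 (new start) + 4 (body) + 1 (new accept) = 6

6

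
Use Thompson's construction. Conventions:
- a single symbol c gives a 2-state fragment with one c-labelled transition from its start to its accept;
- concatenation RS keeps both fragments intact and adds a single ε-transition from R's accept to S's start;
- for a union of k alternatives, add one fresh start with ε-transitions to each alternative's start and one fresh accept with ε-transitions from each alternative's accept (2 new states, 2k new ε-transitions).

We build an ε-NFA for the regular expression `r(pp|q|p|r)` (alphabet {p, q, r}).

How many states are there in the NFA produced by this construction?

14

Building bottom-up:
Each of the 6 symbol leaves contributes a 2-state fragment.
  pp = 4 states
  pp|q|p|r = 12 states
  r(pp|q|p|r) = 14 states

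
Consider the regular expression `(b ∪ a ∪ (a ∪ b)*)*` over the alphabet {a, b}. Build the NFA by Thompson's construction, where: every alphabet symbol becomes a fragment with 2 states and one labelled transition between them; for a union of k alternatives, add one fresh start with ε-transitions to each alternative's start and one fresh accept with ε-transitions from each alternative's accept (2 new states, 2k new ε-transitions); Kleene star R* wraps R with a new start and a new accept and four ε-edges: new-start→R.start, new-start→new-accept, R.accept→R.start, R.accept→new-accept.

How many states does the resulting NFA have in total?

16

Recursing over subexpressions:
Each of the 4 symbol leaves contributes a 2-state fragment.
  a ∪ b — 6 states
  (a ∪ b)* — 8 states
  b ∪ a ∪ (a ∪ b)* — 14 states
  (b ∪ a ∪ (a ∪ b)*)* — 16 states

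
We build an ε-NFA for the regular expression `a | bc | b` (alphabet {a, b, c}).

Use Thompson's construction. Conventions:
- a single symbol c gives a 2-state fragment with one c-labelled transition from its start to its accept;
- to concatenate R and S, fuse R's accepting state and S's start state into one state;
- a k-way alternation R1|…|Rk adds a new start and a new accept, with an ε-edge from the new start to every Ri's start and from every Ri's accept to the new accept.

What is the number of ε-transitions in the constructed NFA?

Bottom-up over the parse tree:
Each of the 4 symbol leaves contributes 0 ε-transitions.
  bc — 0 ε-transitions
  a | bc | b — 6 ε-transitions

6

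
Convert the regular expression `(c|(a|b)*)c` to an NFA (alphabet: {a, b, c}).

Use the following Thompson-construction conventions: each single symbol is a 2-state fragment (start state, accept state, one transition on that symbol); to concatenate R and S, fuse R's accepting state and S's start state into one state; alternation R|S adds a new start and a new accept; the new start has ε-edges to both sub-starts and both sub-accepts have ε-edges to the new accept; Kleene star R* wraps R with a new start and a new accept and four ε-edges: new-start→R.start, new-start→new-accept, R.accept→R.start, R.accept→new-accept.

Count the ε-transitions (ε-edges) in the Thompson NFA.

12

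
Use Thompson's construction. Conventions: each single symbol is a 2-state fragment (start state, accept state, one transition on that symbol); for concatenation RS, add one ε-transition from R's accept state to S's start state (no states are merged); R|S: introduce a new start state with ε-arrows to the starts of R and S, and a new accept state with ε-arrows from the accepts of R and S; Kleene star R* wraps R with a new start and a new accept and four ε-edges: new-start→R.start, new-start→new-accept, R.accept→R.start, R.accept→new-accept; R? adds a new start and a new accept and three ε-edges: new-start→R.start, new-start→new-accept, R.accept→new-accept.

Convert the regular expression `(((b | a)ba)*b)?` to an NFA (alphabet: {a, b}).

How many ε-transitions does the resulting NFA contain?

14

Bottom-up over the parse tree:
Each of the 5 symbol leaves contributes 0 ε-transitions.
  b | a → 4 ε-transitions
  (b | a)ba → 6 ε-transitions
  ((b | a)ba)* → 10 ε-transitions
  ((b | a)ba)*b → 11 ε-transitions
  (((b | a)ba)*b)? → 14 ε-transitions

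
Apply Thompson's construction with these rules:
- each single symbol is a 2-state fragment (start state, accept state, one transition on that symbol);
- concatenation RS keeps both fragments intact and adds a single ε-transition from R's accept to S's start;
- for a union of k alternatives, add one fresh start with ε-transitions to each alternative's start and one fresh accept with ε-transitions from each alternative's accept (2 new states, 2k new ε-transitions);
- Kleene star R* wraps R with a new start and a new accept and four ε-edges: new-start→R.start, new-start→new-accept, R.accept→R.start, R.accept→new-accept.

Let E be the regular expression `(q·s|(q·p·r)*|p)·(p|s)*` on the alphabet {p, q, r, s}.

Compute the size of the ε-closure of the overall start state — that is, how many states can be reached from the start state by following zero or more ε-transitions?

Compute the ε-closure size of each fragment's start state recursively; a symbol fragment's start has no outgoing ε-edge, so its closure is just itself (size 1).
  q·s → |closure| equals the left operand's closure size = 1 (its accept is not ε-reachable, so the closure stops there)
  q·p·r → |closure| equals the left operand's closure size = 1 (its accept is not ε-reachable, so the closure stops there)
  (q·p·r)* → new start has ε-edges to the inner start and to the new accept, so |closure| = 2 + 1 = 3
  q·s|(q·p·r)*|p → |closure| = 1 (new start) + (1 + 3 + 1) + 1 (new accept, since some branch ε-reaches its own accept) = 7
  p|s → |closure| = 1 + 1 + 1 = 3 (the new accept is not ε-reachable since no branch accepts ε)
  (p|s)* → |closure| = 1 (new start) + 3 (body) + 1 (new accept) = 5
  (q·s|(q·p·r)*|p)·(p|s)* → the left operand accepts ε, so the closure extends into the next operand (via the concat ε-link); |closure| = 7 + 5 = 12

12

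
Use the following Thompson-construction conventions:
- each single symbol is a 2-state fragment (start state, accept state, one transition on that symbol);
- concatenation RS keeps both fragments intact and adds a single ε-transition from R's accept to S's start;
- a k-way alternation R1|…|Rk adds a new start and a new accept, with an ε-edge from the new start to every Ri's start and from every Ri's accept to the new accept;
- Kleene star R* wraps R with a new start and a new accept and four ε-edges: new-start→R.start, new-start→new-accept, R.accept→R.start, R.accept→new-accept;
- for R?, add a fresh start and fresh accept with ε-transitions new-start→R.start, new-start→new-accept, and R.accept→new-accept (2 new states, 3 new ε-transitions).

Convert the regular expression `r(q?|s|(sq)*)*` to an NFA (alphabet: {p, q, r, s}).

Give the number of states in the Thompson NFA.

Bottom-up over the parse tree:
Each of the 5 symbol leaves contributes a 2-state fragment.
  q? → 4 states
  sq → 4 states
  (sq)* → 6 states
  q?|s|(sq)* → 14 states
  (q?|s|(sq)*)* → 16 states
  r(q?|s|(sq)*)* → 18 states

18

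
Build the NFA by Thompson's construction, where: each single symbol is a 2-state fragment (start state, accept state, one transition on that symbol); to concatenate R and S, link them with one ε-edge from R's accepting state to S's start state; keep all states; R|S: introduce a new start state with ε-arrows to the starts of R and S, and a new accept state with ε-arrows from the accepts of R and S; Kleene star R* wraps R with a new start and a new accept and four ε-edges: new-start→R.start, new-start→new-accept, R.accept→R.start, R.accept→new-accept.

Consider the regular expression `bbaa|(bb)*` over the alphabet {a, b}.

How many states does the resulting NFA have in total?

16

Building bottom-up:
Each of the 6 symbol leaves contributes a 2-state fragment.
  bbaa — 8 states
  bb — 4 states
  (bb)* — 6 states
  bbaa|(bb)* — 16 states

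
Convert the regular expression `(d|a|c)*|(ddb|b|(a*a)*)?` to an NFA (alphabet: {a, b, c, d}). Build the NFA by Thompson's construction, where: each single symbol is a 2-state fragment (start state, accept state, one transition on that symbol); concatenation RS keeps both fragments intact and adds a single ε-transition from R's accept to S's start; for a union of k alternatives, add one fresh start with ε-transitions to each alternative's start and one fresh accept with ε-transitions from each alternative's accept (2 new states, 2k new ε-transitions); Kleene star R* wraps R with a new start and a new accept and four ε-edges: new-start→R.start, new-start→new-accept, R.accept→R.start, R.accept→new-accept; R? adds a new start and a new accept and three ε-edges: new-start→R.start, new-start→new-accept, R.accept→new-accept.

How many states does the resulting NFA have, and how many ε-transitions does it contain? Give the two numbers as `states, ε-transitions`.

Building bottom-up:
Each of the 9 symbol leaves contributes 2 states and 0 ε-transitions.
  d|a|c → 8 states, 6 ε-transitions
  (d|a|c)* → 10 states, 10 ε-transitions
  ddb → 6 states, 2 ε-transitions
  a* → 4 states, 4 ε-transitions
  a*a → 6 states, 5 ε-transitions
  (a*a)* → 8 states, 9 ε-transitions
  ddb|b|(a*a)* → 18 states, 17 ε-transitions
  (ddb|b|(a*a)*)? → 20 states, 20 ε-transitions
  (d|a|c)*|(ddb|b|(a*a)*)? → 32 states, 34 ε-transitions

32, 34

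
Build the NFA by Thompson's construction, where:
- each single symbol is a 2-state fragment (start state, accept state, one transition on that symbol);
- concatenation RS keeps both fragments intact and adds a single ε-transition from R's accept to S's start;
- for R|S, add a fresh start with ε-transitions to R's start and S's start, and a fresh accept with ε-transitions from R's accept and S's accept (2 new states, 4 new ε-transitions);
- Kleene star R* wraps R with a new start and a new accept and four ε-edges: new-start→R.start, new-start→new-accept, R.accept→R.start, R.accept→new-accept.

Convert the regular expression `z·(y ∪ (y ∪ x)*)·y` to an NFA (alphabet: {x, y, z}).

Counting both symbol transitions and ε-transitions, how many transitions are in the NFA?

Per subexpression:
Each of the 5 symbol leaves contributes 1 transition (1 symbol, 0 ε).
  y ∪ x → 6 transitions (2 symbol, 4 ε)
  (y ∪ x)* → 10 transitions (2 symbol, 8 ε)
  y ∪ (y ∪ x)* → 15 transitions (3 symbol, 12 ε)
  z·(y ∪ (y ∪ x)*)·y → 19 transitions (5 symbol, 14 ε)

19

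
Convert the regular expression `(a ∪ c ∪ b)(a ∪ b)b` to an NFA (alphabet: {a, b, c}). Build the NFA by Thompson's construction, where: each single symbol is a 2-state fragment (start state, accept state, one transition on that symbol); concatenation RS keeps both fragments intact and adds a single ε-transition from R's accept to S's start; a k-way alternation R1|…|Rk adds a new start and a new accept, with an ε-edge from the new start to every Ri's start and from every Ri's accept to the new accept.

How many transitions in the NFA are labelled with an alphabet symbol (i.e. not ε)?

6

Recursing over subexpressions:
Each of the 6 symbol leaves contributes exactly 1 symbol transition.
  a ∪ c ∪ b — 3 symbol transitions
  a ∪ b — 2 symbol transitions
  (a ∪ c ∪ b)(a ∪ b)b — 6 symbol transitions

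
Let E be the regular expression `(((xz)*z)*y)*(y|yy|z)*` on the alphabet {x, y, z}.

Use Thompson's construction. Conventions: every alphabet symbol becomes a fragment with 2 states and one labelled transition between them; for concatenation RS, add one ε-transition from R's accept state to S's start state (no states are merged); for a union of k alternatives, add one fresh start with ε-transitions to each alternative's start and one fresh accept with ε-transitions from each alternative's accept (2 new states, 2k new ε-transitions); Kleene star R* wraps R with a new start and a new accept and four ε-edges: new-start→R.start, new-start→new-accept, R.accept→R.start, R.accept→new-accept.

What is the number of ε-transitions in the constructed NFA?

Per subexpression:
Each of the 8 symbol leaves contributes 0 ε-transitions.
  xz = 1 ε-transition
  (xz)* = 5 ε-transitions
  (xz)*z = 6 ε-transitions
  ((xz)*z)* = 10 ε-transitions
  ((xz)*z)*y = 11 ε-transitions
  (((xz)*z)*y)* = 15 ε-transitions
  yy = 1 ε-transition
  y|yy|z = 7 ε-transitions
  (y|yy|z)* = 11 ε-transitions
  (((xz)*z)*y)*(y|yy|z)* = 27 ε-transitions

27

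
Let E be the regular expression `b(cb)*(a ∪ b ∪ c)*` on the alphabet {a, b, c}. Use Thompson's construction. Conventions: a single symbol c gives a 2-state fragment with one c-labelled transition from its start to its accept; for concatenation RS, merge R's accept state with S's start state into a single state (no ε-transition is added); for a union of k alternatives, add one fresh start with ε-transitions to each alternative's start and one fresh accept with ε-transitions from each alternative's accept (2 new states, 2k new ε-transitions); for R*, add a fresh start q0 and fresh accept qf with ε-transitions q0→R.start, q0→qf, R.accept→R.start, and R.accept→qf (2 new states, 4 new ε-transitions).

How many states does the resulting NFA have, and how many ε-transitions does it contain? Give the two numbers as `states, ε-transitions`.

15, 14

By structural recursion:
Each of the 6 symbol leaves contributes 2 states and 0 ε-transitions.
  cb = 3 states, 0 ε-transitions
  (cb)* = 5 states, 4 ε-transitions
  a ∪ b ∪ c = 8 states, 6 ε-transitions
  (a ∪ b ∪ c)* = 10 states, 10 ε-transitions
  b(cb)*(a ∪ b ∪ c)* = 15 states, 14 ε-transitions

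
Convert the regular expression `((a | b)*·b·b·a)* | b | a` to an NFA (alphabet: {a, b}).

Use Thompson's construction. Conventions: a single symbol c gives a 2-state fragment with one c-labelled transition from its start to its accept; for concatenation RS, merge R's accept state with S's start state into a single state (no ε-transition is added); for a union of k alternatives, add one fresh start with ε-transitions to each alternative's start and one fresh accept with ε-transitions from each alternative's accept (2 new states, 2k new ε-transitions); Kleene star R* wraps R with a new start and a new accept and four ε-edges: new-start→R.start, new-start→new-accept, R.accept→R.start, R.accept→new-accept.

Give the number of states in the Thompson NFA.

19

Per subexpression:
Each of the 7 symbol leaves contributes a 2-state fragment.
  a | b = 6 states
  (a | b)* = 8 states
  (a | b)*·b·b·a = 11 states
  ((a | b)*·b·b·a)* = 13 states
  ((a | b)*·b·b·a)* | b | a = 19 states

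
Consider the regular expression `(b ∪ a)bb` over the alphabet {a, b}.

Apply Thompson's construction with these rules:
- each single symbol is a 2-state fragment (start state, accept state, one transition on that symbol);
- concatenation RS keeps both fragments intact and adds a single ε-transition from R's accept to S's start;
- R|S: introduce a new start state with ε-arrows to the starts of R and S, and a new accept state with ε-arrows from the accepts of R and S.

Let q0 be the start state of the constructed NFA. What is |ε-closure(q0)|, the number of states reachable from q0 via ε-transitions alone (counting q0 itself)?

3

Work bottom-up. For each fragment F, track |ε-closure(F.start)| and whether F's accept lies in that closure (i.e. whether F accepts ε). A single-symbol fragment has closure size 1 and does not accept ε.
  b ∪ a : new start ε-reaches every alternative's start; none of them accept ε, so the new accept is not reached: |closure| = 1 + 1 + 1 = 3
  (b ∪ a)bb : same as the first factor's closure: |closure| = 3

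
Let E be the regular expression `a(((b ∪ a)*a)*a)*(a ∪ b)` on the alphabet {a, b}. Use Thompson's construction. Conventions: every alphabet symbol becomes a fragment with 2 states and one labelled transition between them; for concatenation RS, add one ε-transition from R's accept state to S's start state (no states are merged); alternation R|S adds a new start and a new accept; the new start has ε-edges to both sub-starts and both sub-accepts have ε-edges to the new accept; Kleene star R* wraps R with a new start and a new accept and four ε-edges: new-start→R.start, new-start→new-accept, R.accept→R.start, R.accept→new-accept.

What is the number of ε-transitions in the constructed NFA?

Bottom-up over the parse tree:
Each of the 7 symbol leaves contributes 0 ε-transitions.
  b ∪ a = 4 ε-transitions
  (b ∪ a)* = 8 ε-transitions
  (b ∪ a)*a = 9 ε-transitions
  ((b ∪ a)*a)* = 13 ε-transitions
  ((b ∪ a)*a)*a = 14 ε-transitions
  (((b ∪ a)*a)*a)* = 18 ε-transitions
  a ∪ b = 4 ε-transitions
  a(((b ∪ a)*a)*a)*(a ∪ b) = 24 ε-transitions

24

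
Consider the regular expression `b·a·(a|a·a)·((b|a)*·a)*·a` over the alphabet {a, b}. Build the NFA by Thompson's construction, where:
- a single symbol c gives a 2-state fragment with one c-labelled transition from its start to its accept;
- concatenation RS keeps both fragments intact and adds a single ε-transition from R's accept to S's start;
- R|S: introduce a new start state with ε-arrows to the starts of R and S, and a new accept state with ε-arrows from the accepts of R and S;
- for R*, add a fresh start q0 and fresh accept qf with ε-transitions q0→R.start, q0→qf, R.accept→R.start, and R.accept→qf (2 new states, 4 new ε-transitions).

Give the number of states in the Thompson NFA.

Per subexpression:
Each of the 9 symbol leaves contributes a 2-state fragment.
  a·a — 4 states
  a|a·a — 8 states
  b|a — 6 states
  (b|a)* — 8 states
  (b|a)*·a — 10 states
  ((b|a)*·a)* — 12 states
  b·a·(a|a·a)·((b|a)*·a)*·a — 26 states

26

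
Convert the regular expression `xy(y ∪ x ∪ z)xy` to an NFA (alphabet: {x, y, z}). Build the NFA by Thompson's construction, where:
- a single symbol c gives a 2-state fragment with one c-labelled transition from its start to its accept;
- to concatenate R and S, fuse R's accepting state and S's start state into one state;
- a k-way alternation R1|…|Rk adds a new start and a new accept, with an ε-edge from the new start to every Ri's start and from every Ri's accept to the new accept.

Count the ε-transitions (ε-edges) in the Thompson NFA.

6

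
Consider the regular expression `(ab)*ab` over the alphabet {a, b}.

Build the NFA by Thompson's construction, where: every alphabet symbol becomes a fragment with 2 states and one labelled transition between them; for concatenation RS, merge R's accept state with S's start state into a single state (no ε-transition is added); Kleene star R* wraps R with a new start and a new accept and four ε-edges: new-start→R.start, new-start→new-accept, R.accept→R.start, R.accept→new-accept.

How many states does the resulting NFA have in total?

7

Bottom-up over the parse tree:
Each of the 4 symbol leaves contributes a 2-state fragment.
  ab — 3 states
  (ab)* — 5 states
  (ab)*ab — 7 states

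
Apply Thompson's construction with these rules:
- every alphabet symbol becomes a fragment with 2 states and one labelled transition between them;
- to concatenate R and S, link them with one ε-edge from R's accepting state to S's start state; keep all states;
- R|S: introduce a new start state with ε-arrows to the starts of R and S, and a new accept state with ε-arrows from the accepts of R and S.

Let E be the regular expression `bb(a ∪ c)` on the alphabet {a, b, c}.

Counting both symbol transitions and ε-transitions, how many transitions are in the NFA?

Per subexpression:
Each of the 4 symbol leaves contributes 1 transition (1 symbol, 0 ε).
  a ∪ c → 6 transitions (2 symbol, 4 ε)
  bb(a ∪ c) → 10 transitions (4 symbol, 6 ε)

10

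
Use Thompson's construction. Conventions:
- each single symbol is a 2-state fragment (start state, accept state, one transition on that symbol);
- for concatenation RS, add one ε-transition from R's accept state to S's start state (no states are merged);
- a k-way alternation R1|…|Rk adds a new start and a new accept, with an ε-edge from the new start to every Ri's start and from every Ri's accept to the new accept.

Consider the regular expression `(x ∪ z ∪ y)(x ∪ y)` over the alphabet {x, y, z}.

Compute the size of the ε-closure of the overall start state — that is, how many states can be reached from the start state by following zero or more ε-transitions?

Let C(F) = |ε-closure(F.start)| within fragment F, and note whether F accepts ε. Symbol fragments have C = 1 and do not accept ε. Then:
  x ∪ z ∪ y — C = 1 + 1 + 1 + 1 = 4 (the new accept is not ε-reachable since no branch accepts ε)
  x ∪ y — C = 1 + 1 + 1 = 3 (the new accept is not ε-reachable since no branch accepts ε)
  (x ∪ z ∪ y)(x ∪ y) — same as the first factor's closure: C = 4

4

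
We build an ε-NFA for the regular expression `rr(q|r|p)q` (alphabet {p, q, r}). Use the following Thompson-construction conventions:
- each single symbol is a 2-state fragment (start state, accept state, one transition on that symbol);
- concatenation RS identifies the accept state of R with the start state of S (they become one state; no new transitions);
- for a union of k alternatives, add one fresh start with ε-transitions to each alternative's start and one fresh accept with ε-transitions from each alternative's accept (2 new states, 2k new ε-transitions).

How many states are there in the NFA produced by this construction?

Recursing over subexpressions:
Each of the 6 symbol leaves contributes a 2-state fragment.
  q|r|p = 8 states
  rr(q|r|p)q = 11 states

11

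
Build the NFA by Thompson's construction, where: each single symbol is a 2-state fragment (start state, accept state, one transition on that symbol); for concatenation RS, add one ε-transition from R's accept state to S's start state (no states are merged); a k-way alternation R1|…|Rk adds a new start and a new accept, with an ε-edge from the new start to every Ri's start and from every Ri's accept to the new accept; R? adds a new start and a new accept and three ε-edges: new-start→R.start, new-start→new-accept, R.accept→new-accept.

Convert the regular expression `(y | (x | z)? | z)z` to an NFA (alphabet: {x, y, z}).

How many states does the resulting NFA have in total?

16

Building bottom-up:
Each of the 5 symbol leaves contributes a 2-state fragment.
  x | z — 6 states
  (x | z)? — 8 states
  y | (x | z)? | z — 14 states
  (y | (x | z)? | z)z — 16 states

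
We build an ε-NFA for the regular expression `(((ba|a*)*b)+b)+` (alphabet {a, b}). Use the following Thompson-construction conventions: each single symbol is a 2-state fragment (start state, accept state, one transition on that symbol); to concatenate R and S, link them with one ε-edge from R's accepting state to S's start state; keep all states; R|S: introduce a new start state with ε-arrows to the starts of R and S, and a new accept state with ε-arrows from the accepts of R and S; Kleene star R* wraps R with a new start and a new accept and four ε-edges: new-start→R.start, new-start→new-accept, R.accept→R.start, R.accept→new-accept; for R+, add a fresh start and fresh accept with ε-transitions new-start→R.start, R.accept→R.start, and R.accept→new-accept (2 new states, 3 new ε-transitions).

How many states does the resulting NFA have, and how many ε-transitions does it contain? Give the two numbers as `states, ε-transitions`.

20, 21

Building bottom-up:
Each of the 5 symbol leaves contributes 2 states and 0 ε-transitions.
  ba → 4 states, 1 ε-transition
  a* → 4 states, 4 ε-transitions
  ba|a* → 10 states, 9 ε-transitions
  (ba|a*)* → 12 states, 13 ε-transitions
  (ba|a*)*b → 14 states, 14 ε-transitions
  ((ba|a*)*b)+ → 16 states, 17 ε-transitions
  ((ba|a*)*b)+b → 18 states, 18 ε-transitions
  (((ba|a*)*b)+b)+ → 20 states, 21 ε-transitions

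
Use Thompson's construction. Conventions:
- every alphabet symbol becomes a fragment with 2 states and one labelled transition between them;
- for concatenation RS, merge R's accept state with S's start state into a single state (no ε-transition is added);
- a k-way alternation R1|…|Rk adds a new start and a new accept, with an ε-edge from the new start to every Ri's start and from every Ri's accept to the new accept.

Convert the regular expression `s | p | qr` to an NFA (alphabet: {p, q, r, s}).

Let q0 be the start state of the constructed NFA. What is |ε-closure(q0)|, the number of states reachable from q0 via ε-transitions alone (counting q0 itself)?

4

Work bottom-up. For each fragment F, track |ε-closure(F.start)| and whether F's accept lies in that closure (i.e. whether F accepts ε). A single-symbol fragment has closure size 1 and does not accept ε.
  qr — same as the first factor's closure: |closure| = 1
  s | p | qr — |closure| = 1 + 1 + 1 + 1 = 4 (the new accept is not ε-reachable since no branch accepts ε)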